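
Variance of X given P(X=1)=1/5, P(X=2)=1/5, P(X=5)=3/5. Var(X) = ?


E[X] = 18/5, E[X^2] = 16
Var(X) = E[X^2] - (E[X])^2 = 16 - (18/5)^2 = 76/25

76/25


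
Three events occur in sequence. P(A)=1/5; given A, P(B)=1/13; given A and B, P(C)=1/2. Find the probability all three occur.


P(A∩B∩C) = P(A) * P(B|A) * P(C|A∩B)
= 1/5 * 1/13 * 1/2
= 1/65 * 1/2 = 1/130

1/130


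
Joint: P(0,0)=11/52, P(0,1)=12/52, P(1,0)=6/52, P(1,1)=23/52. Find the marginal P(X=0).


P(X=0) = P(0,0)+P(0,1) = 11/52 + 12/52 = 23/52

23/52


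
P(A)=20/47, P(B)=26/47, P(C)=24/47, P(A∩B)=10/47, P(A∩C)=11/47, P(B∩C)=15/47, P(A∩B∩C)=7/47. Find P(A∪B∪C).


P(A∪B∪C) = P(A)+P(B)+P(C) - P(AB)-P(AC)-P(BC) + P(ABC)
= 20/47+26/47+24/47 - 10/47-11/47-15/47 + 7/47
= 41/47

41/47


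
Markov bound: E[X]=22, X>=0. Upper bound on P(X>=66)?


Markov: P(X >= a) <= E[X]/a
P(X >= 66) <= 22/66 = 1/3

1/3


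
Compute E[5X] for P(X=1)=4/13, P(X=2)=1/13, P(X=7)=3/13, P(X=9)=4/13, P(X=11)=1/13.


E[5X] = sum(g(x)*P(x))
= 5*4/13 + 10*1/13 + 35*3/13 + 45*4/13 + 55*1/13
= 370/13

370/13


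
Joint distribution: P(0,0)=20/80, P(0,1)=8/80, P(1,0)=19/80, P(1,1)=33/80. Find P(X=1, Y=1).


Read from table: P(X=1, Y=1) = 33/80

33/80


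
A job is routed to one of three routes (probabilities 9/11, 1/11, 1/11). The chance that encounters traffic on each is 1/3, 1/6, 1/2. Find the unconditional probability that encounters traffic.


P(A) = P(A|B1)P(B1) + P(A|B2)P(B2) + P(A|B3)P(B3)
= 1/3*9/11 + 1/6*1/11 + 1/2*1/11
= 3/11 + 1/66 + 1/22 = 1/3

1/3


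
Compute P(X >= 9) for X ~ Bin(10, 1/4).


P(X>=9) = P(X=9) + P(X=10)
= 15/524288 + 1/1048576
= 31/1048576

31/1048576


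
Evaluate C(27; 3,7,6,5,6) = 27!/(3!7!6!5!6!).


27! = 10888869450418352160768000000
Denominator: 3!=6 * 7!=5040 * 6!=720 * 5!=120 * 6!=720
Coefficient = 10888869450418352160768000000 / 1881169920000 = 5788349757590400

5788349757590400


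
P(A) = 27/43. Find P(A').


P(A') = 1 - P(A) = 1 - 27/43 = 16/43

16/43


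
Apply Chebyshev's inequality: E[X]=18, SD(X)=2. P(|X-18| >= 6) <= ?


k = 6/2 = 3
Chebyshev: P(|X-mu| >= k*sigma) <= 1/k^2 = 1/3^2 = 1/9

1/9


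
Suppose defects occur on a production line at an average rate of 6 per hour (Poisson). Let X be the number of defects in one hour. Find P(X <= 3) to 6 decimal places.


P(X<=3) = e^(-6)*6^0/0! + e^(-6)*6^1/1! + e^(-6)*6^2/2! + e^(-6)*6^3/3!
≈ 0.0024787522 + 0.0148725131 + 0.0446175392 + 0.0892350784
= 0.1512038829
≈ 0.151204

0.151204


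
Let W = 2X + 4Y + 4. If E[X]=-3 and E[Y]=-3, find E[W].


E[2X + 4Y + 4] = 2*E[X] + 4*E[Y] + 4
= (2)*(-3) + (4)*(-3) + (4)
= -6 - 12 + 4 = -14

-14


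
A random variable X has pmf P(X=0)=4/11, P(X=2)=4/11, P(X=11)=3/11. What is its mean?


E[X] = sum(x * P(x))
= 0*4/11 + 2*4/11 + 11*3/11
= 41/11

41/11


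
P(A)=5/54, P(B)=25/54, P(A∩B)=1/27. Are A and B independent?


P(A)*P(B) = 5/54*25/54 = 125/2916
P(A∩B) = 1/27 != 125/2916, so not independent

No, A and B are not independent


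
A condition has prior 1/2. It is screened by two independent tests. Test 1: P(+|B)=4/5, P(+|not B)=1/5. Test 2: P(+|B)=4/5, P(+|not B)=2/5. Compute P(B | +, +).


After test 1: P(+) = 4/5*1/2 + 1/5*1/2 = 1/2
P(B|+) = (2/5)/(1/2) = 4/5
After test 2 (use post1 as new prior): P(+) = 4/5*4/5 + 2/5*1/5 = 18/25
P(B|+,+) = (16/25)/(18/25) = 8/9

8/9


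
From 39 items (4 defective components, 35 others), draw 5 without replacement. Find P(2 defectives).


P(X=2) = C(4,2)*C(35,3) / C(39,5)
= 6*6545 / 575757
= 39270/575757 = 1870/27417

1870/27417


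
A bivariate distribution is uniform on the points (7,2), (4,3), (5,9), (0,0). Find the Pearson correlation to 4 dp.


Cov(X,Y) = 3.7500, Var(X) = 6.5000, Var(Y) = 11.2500
rho = Cov/(sqrt(VarX)*sqrt(VarY)) = 0.4385

0.4385


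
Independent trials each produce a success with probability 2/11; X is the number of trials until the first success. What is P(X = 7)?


P(X=7) = (1-p)^6 * p = (9/11)^6 * 2/11
= 531441/1771561 * 2/11 = 1062882/19487171

1062882/19487171


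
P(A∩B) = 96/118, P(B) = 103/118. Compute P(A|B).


P(A|B) = P(A∩B)/P(B) = (96/118)/(103/118) = 96/103

96/103


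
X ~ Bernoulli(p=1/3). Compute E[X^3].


For Bernoulli: X in {0,1}
E[X^3] = 0^3*(1-1/3) + 1^3*1/3 = 1/3

1/3


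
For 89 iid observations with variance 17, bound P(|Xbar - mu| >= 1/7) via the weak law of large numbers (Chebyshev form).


Var(Xbar) = Var(X)/n = 17/89
Chebyshev: P(|Xbar-mu| >= 1/7) <= Var(Xbar)/(1/7)^2 = (17/89)/(1/49) = 833/89
Bound exceeds 1, so trivial bound: 1

1


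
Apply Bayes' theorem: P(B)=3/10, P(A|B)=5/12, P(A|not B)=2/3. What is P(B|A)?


P(A) = P(A|B)P(B) + P(A|B')P(B') = 5/12*3/10 + 2/3*7/10 = 71/120
P(B|A) = P(A|B)P(B)/P(A) = (1/8)/(71/120) = 15/71

15/71


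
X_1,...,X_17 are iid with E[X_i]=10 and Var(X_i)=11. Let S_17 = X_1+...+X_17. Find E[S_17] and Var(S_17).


E[S_n] = n*mu = 17*10 = 170
Var(S_n) = n*sigma^2 = 17*11 = 187

E[S_17]=170, Var(S_17)=187


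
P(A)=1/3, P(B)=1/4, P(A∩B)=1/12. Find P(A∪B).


P(A∪B) = P(A) + P(B) - P(A∩B)
= 1/3 + 1/4 - 1/12 = 1/2

1/2


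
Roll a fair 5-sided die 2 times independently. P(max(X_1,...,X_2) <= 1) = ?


P(max <= 1) = P(all X_i <= 1) = (P(X_1 <= 1))^2
= (1/5)^2 = 1/25

1/25


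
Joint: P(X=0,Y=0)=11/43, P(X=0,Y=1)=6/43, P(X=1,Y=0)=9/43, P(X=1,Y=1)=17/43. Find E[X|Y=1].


P(Y=1) = 23/43
E[X|Y=1] = (0*6 + 1*17)/23 = 17/23

17/23


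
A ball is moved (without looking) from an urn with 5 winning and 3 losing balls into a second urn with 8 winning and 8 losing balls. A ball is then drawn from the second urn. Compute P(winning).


P(transfer winning) = 5/8; P(transfer losing) = 3/8
If winning transferred: Urn II has 9 winning of 17, so P(winning|winning moved) = 9/17
If losing transferred: Urn II has 8 winning of 17, so P(winning|losing moved) = 8/17
By total probability: P(winning) = 5/8*9/17 + 3/8*8/17 = 69/136

69/136


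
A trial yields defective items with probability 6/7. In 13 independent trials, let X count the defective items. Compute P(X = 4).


P(X=4) = C(13,4) * p^4 * (1-p)^9
= 715 * 1296/2401 * 1/40353607
= 926640/96889010407

926640/96889010407


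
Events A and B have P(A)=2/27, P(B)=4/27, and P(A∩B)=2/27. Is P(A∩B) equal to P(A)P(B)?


P(A)*P(B) = 2/27*4/27 = 8/729
P(A∩B) = 2/27 != 8/729, so not independent

No, A and B are not independent


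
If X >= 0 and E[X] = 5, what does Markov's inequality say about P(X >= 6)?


Markov: P(X >= a) <= E[X]/a
P(X >= 6) <= 5/6

5/6


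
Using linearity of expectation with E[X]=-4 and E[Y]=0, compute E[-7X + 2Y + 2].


E[-7X + 2Y + 2] = -7*E[X] + 2*E[Y] + 2
= (-7)*(-4) + (2)*(0) + (2)
= 28 + 0 + 2 = 30

30


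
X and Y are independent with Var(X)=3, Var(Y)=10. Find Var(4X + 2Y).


Independence => Cov(X,Y)=0
Var(4X + 2Y) = 4^2*Var(X) + 2^2*Var(Y)
= 16*3 + 4*10 = 88

88


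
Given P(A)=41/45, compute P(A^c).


P(A') = 1 - P(A) = 1 - 41/45 = 4/45

4/45


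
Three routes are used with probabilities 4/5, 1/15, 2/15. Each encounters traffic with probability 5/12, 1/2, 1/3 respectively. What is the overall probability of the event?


P(A) = P(A|B1)P(B1) + P(A|B2)P(B2) + P(A|B3)P(B3)
= 5/12*4/5 + 1/2*1/15 + 1/3*2/15
= 1/3 + 1/30 + 2/45 = 37/90

37/90


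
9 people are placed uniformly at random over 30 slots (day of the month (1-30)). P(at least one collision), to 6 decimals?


P(all different) = prod((30-i)/30 for i=0..8) = 0.263770
P(at least one match) = 1 - 0.263770 = 0.736230

0.736230


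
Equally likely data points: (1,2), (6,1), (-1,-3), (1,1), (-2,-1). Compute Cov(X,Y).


E[X]=1, E[Y]=0, E[XY]=14/5
Cov(X,Y) = E[XY] - E[X]E[Y] = 14/5 - 1*0 = 14/5

14/5


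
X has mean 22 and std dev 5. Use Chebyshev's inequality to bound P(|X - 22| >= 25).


k = 25/5 = 5
Chebyshev: P(|X-mu| >= k*sigma) <= 1/k^2 = 1/5^2 = 1/25

1/25


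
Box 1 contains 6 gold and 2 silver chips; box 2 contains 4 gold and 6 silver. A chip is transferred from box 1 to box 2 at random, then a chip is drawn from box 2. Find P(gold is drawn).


P(transfer gold) = 6/8 = 3/4; P(transfer silver) = 1/4
If gold transferred: Urn II has 5 gold of 11, so P(gold|gold moved) = 5/11
If silver transferred: Urn II has 4 gold of 11, so P(gold|silver moved) = 4/11
By total probability: P(gold) = 3/4*5/11 + 1/4*4/11 = 19/44

19/44


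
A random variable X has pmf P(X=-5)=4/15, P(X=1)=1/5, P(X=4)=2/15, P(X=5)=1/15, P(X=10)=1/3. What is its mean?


E[X] = sum(x * P(x))
= -5*4/15 + 1*1/5 + 4*2/15 + 5*1/15 + 10*1/3
= 46/15

46/15


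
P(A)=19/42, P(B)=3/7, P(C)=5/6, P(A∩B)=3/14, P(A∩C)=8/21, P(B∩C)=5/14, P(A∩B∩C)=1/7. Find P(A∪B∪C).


P(A∪B∪C) = P(A)+P(B)+P(C) - P(AB)-P(AC)-P(BC) + P(ABC)
= 19/42+3/7+5/6 - 3/14-8/21-5/14 + 1/7
= 19/21

19/21


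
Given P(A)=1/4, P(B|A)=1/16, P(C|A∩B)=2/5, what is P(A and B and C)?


P(A∩B∩C) = P(A) * P(B|A) * P(C|A∩B)
= 1/4 * 1/16 * 2/5
= 1/64 * 2/5 = 1/160

1/160


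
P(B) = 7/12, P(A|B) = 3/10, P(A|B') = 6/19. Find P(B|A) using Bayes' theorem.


P(A) = P(A|B)P(B) + P(A|B')P(B') = 3/10*7/12 + 6/19*5/12 = 233/760
P(B|A) = P(A|B)P(B)/P(A) = (7/40)/(233/760) = 133/233

133/233


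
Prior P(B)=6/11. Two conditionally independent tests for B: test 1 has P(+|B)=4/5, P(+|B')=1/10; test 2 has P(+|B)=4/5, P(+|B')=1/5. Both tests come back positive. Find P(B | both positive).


After test 1: P(+) = 4/5*6/11 + 1/10*5/11 = 53/110
P(B|+) = (24/55)/(53/110) = 48/53
After test 2 (use post1 as new prior): P(+) = 4/5*48/53 + 1/5*5/53 = 197/265
P(B|+,+) = (192/265)/(197/265) = 192/197

192/197


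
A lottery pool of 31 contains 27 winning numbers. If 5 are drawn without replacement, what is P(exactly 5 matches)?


P(X=5) = C(27,5)*C(4,0) / C(31,5)
= 80730*1 / 169911
= 80730/169911 = 2990/6293

2990/6293


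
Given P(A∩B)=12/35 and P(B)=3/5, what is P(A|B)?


P(A|B) = P(A∩B)/P(B) = (12/35)/(21/35) = 12/21 = 4/7

4/7


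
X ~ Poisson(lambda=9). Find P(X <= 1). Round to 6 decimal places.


P(X<=1) = e^(-9)*9^0/0! + e^(-9)*9^1/1!
≈ 0.0001234098 + 0.0011106882
= 0.0012340980
≈ 0.001234

0.001234


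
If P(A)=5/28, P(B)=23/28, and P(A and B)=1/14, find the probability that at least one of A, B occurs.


P(A∪B) = P(A) + P(B) - P(A∩B)
= 5/28 + 23/28 - 1/14 = 13/14

13/14


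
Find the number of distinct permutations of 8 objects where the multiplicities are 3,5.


8! = 40320
Denominator: 3!=6 * 5!=120
Coefficient = 40320 / 720 = 56

56


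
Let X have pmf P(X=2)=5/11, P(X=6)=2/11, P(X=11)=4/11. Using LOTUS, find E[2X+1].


E[2X+1] = sum(g(x)*P(x))
= 5*5/11 + 13*2/11 + 23*4/11
= 13

13


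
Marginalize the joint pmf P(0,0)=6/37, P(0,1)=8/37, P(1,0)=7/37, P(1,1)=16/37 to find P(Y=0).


P(Y=0) = P(0,0)+P(1,0) = 6/37 + 7/37 = 13/37

13/37


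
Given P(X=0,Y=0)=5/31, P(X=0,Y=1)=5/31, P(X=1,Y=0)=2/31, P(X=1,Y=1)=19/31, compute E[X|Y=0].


P(Y=0) = 7/31
E[X|Y=0] = (0*5 + 1*2)/7 = 2/7

2/7


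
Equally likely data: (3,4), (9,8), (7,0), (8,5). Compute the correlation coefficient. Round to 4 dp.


Cov(X,Y) = 2.3125, Var(X) = 5.1875, Var(Y) = 8.1875
rho = Cov/(sqrt(VarX)*sqrt(VarY)) = 0.3548

0.3548


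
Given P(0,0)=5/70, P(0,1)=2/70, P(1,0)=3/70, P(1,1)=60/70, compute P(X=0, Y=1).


Read from table: P(X=0, Y=1) = 2/70 = 1/35

1/35


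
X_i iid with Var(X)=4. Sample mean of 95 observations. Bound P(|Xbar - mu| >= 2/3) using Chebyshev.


Var(Xbar) = Var(X)/n = 4/95
Chebyshev: P(|Xbar-mu| >= 2/3) <= Var(Xbar)/(2/3)^2 = (4/95)/(4/9) = 9/95

9/95


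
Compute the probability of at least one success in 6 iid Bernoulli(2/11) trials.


P(at least one) = 1 - P(none)
P(none) = (1 - 2/11)^6 = (9/11)^6 = 531441/1771561
P(at least one) = 1 - 531441/1771561 = 1240120/1771561

1240120/1771561


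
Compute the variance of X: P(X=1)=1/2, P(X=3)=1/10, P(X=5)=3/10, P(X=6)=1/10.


E[X] = 29/10, E[X^2] = 25/2
Var(X) = E[X^2] - (E[X])^2 = 25/2 - (29/10)^2 = 409/100

409/100


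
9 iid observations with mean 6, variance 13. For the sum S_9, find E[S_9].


E[S_n] = n*E[X_1] = 9*6 = 54

54


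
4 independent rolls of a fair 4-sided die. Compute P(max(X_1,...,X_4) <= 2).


P(max <= 2) = P(all X_i <= 2) = (P(X_1 <= 2))^4
= (2/4)^4 = (1/2)^4 = 1/16

1/16


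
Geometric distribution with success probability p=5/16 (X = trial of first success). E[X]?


For geometric (trials until first success), E[X] = 1/p = 1/(5/16) = 16/5

16/5


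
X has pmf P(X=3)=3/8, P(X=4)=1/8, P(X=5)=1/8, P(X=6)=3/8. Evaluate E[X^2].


E[X^2] = sum(x^2 * P(x))
= 9*3/8 + 16*1/8 + 25*1/8 + 36*3/8
= 22

22


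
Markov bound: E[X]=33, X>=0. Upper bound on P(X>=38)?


Markov: P(X >= a) <= E[X]/a
P(X >= 38) <= 33/38

33/38


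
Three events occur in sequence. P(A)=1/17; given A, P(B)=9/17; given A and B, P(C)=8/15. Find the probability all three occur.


P(A∩B∩C) = P(A) * P(B|A) * P(C|A∩B)
= 1/17 * 9/17 * 8/15
= 9/289 * 8/15 = 24/1445

24/1445


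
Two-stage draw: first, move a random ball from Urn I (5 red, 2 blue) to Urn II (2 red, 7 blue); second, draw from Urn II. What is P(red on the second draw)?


P(transfer red) = 5/7; P(transfer blue) = 2/7
If red transferred: Urn II has 3 red of 10, so P(red|red moved) = 3/10
If blue transferred: Urn II has 2 red of 10, so P(red|blue moved) = 1/5
By total probability: P(red) = 5/7*3/10 + 2/7*1/5 = 19/70

19/70


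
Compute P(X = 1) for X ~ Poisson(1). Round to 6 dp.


P(X=1) = e^(-1) * 1^1 / 1!
≈ 0.3678794412 * 1 / 1
≈ 0.367879

0.367879


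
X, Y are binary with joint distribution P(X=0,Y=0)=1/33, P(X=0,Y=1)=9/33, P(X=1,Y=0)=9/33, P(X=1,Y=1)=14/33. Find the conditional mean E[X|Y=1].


P(Y=1) = 23/33
E[X|Y=1] = (0*9 + 1*14)/23 = 14/23

14/23


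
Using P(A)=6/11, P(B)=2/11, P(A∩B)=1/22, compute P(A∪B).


P(A∪B) = P(A) + P(B) - P(A∩B)
= 6/11 + 2/11 - 1/22 = 15/22

15/22


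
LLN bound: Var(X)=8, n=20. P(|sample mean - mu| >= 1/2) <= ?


Var(Xbar) = Var(X)/n = 8/20
Chebyshev: P(|Xbar-mu| >= 1/2) <= Var(Xbar)/(1/2)^2 = (2/5)/(1/4) = 8/5
Bound exceeds 1, so trivial bound: 1

1


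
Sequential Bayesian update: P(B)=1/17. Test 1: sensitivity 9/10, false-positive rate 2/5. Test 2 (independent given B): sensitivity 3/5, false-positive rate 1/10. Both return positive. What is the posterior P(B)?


After test 1: P(+) = 9/10*1/17 + 2/5*16/17 = 73/170
P(B|+) = (9/170)/(73/170) = 9/73
After test 2 (use post1 as new prior): P(+) = 3/5*9/73 + 1/10*64/73 = 59/365
P(B|+,+) = (27/365)/(59/365) = 27/59

27/59


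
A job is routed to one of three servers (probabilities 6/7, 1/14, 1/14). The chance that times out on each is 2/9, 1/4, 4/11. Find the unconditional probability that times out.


P(A) = P(A|B1)P(B1) + P(A|B2)P(B2) + P(A|B3)P(B3)
= 2/9*6/7 + 1/4*1/14 + 4/11*1/14
= 4/21 + 1/56 + 2/77 = 433/1848

433/1848


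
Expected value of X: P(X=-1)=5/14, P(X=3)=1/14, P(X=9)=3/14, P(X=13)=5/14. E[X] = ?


E[X] = sum(x * P(x))
= -1*5/14 + 3*1/14 + 9*3/14 + 13*5/14
= 45/7

45/7


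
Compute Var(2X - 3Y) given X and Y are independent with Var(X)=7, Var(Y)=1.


Independence => Cov(X,Y)=0
Var(2X - 3Y) = 2^2*Var(X) + (-3)^2*Var(Y)
= 4*7 + 9*1 = 37

37


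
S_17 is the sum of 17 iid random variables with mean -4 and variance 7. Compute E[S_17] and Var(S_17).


E[S_n] = n*mu = 17*-4 = -68
Var(S_n) = n*sigma^2 = 17*7 = 119

E[S_17]=-68, Var(S_17)=119


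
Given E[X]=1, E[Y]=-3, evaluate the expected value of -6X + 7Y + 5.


E[-6X + 7Y + 5] = -6*E[X] + 7*E[Y] + 5
= (-6)*(1) + (7)*(-3) + (5)
= -6 - 21 + 5 = -22

-22


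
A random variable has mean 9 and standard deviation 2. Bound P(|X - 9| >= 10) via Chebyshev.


k = 10/2 = 5
Chebyshev: P(|X-mu| >= k*sigma) <= 1/k^2 = 1/5^2 = 1/25

1/25


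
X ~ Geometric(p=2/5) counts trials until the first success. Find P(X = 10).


P(X=10) = (1-p)^9 * p = (3/5)^9 * 2/5
= 19683/1953125 * 2/5 = 39366/9765625

39366/9765625


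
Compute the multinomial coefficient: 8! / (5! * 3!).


8! = 40320
Denominator: 5!=120 * 3!=6
Coefficient = 40320 / 720 = 56

56


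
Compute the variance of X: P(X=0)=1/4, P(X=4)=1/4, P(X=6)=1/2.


E[X] = 4, E[X^2] = 22
Var(X) = E[X^2] - (E[X])^2 = 22 - (4)^2 = 6

6


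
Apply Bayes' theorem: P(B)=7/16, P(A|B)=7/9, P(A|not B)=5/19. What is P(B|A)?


P(A) = P(A|B)P(B) + P(A|B')P(B') = 7/9*7/16 + 5/19*9/16 = 167/342
P(B|A) = P(A|B)P(B)/P(A) = (49/144)/(167/342) = 931/1336

931/1336


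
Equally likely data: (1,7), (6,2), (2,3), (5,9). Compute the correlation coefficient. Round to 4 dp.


Cov(X,Y) = -0.8750, Var(X) = 4.2500, Var(Y) = 8.1875
rho = Cov/(sqrt(VarX)*sqrt(VarY)) = -0.1483

-0.1483


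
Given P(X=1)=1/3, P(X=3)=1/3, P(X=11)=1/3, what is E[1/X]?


E[1/X] = sum(g(x)*P(x))
= 1*1/3 + 1/3*1/3 + 1/11*1/3
= 47/99

47/99


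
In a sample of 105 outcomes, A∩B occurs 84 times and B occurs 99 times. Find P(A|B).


P(A|B) = P(A∩B)/P(B) = (84/105)/(99/105) = 84/99 = 28/33

28/33


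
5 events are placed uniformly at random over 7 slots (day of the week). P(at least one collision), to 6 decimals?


P(all different) = prod((7-i)/7 for i=0..4) = 0.149938
P(at least one match) = 1 - 0.149938 = 0.850062

0.850062


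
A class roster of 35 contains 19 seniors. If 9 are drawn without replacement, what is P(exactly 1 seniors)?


P(X=1) = C(19,1)*C(16,8) / C(35,9)
= 19*12870 / 70607460
= 244530/70607460 = 741/213962

741/213962


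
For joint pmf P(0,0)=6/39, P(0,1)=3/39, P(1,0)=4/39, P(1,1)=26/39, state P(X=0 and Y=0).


Read from table: P(X=0, Y=0) = 6/39 = 2/13

2/13


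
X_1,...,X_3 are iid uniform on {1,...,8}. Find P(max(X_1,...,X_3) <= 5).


P(max <= 5) = P(all X_i <= 5) = (P(X_1 <= 5))^3
= (5/8)^3 = 125/512

125/512


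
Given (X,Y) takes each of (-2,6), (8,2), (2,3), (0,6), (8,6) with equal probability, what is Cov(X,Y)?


E[X]=16/5, E[Y]=23/5, E[XY]=58/5
Cov(X,Y) = E[XY] - E[X]E[Y] = 58/5 - 16/5*23/5 = -78/25

-78/25


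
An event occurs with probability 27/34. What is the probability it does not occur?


P(A') = 1 - P(A) = 1 - 27/34 = 7/34

7/34


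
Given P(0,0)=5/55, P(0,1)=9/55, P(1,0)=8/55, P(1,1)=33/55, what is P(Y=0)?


P(Y=0) = P(0,0)+P(1,0) = 5/55 + 8/55 = 13/55

13/55


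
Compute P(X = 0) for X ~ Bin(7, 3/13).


P(X=0) = C(7,0) * p^0 * (1-p)^7
= 1 * 1 * 10000000/62748517
= 10000000/62748517

10000000/62748517


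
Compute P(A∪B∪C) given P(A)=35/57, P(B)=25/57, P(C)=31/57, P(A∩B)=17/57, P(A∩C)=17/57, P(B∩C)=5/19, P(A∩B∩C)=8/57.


P(A∪B∪C) = P(A)+P(B)+P(C) - P(AB)-P(AC)-P(BC) + P(ABC)
= 35/57+25/57+31/57 - 17/57-17/57-5/19 + 8/57
= 50/57

50/57


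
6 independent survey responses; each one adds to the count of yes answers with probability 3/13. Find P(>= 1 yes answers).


P(at least one) = 1 - P(none)
P(none) = (1 - 3/13)^6 = (10/13)^6 = 1000000/4826809
P(at least one) = 1 - 1000000/4826809 = 3826809/4826809

3826809/4826809


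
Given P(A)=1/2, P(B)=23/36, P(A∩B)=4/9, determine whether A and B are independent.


P(A)*P(B) = 1/2*23/36 = 23/72
P(A∩B) = 4/9 != 23/72, so not independent

No, A and B are not independent


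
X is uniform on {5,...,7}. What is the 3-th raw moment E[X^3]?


E[X^3] = (1/3) * sum(x^3 for x=5..7)
= 684/3 = 228

228


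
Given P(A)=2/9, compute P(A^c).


P(A') = 1 - P(A) = 1 - 2/9 = 7/9

7/9


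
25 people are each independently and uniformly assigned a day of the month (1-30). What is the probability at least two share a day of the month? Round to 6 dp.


P(all different) = prod((30-i)/30 for i=0..24) = 0.000000
P(at least one match) = 1 - 0.000000 = 1.000000

1.000000


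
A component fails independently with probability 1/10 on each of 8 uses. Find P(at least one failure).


P(at least one) = 1 - P(none)
P(none) = (1 - 1/10)^8 = (9/10)^8 = 43046721/100000000
P(at least one) = 1 - 43046721/100000000 = 56953279/100000000

56953279/100000000


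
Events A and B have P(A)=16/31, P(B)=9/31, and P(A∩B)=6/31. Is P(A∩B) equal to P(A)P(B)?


P(A)*P(B) = 16/31*9/31 = 144/961
P(A∩B) = 6/31 != 144/961, so not independent

No, A and B are not independent


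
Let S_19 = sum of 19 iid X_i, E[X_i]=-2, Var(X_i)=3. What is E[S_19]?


E[S_n] = n*E[X_1] = 19*-2 = -38

-38


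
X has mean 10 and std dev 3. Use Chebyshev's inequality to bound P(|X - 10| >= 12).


k = 12/3 = 4
Chebyshev: P(|X-mu| >= k*sigma) <= 1/k^2 = 1/4^2 = 1/16

1/16


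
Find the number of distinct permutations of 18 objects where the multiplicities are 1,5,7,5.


18! = 6402373705728000
Denominator: 1!=1 * 5!=120 * 7!=5040 * 5!=120
Coefficient = 6402373705728000 / 72576000 = 88216128

88216128


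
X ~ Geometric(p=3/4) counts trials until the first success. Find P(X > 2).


P(X > 2) = P(first 2 trials all fail) = (1-p)^2 = (1/4)^2 = 1/16

1/16


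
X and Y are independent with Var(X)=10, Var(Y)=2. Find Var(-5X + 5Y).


Independence => Cov(X,Y)=0
Var(-5X + 5Y) = (-5)^2*Var(X) + 5^2*Var(Y)
= 25*10 + 25*2 = 300

300


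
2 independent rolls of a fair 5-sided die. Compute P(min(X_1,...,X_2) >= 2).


P(min >= 2) = P(all X_i >= 2) = (P(X_1 >= 2))^2
= (4/5)^2 = 16/25

16/25


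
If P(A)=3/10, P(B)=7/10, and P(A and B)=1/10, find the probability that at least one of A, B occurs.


P(A∪B) = P(A) + P(B) - P(A∩B)
= 3/10 + 7/10 - 1/10 = 9/10

9/10


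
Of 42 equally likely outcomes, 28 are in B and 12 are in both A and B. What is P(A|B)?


P(A|B) = P(A∩B)/P(B) = (12/42)/(28/42) = 12/28 = 3/7

3/7


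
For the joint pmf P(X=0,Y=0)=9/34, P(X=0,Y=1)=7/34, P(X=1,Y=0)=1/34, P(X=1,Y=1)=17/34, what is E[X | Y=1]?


P(Y=1) = 24/34
E[X|Y=1] = (0*7 + 1*17)/24 = 17/24

17/24


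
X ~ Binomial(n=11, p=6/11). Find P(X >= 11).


P(X>=11) = P(X=11)
= 362797056/285311670611
= 362797056/285311670611

362797056/285311670611


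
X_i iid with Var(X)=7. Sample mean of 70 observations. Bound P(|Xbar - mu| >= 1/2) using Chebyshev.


Var(Xbar) = Var(X)/n = 7/70
Chebyshev: P(|Xbar-mu| >= 1/2) <= Var(Xbar)/(1/2)^2 = (1/10)/(1/4) = 2/5

2/5


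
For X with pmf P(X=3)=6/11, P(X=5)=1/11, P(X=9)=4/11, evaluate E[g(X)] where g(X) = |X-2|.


E[|X-2|] = sum(g(x)*P(x))
= 1*6/11 + 3*1/11 + 7*4/11
= 37/11

37/11


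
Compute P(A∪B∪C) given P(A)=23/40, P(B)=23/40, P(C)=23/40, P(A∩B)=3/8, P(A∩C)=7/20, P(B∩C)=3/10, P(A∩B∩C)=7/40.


P(A∪B∪C) = P(A)+P(B)+P(C) - P(AB)-P(AC)-P(BC) + P(ABC)
= 23/40+23/40+23/40 - 3/8-7/20-3/10 + 7/40
= 7/8

7/8


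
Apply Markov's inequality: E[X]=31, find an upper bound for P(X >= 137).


Markov: P(X >= a) <= E[X]/a
P(X >= 137) <= 31/137

31/137


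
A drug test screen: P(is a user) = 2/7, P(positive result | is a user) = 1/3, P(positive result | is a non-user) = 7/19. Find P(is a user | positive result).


P(A) = P(A|B)P(B) + P(A|B')P(B') = 1/3*2/7 + 7/19*5/7 = 143/399
P(B|A) = P(A|B)P(B)/P(A) = (2/21)/(143/399) = 38/143

38/143


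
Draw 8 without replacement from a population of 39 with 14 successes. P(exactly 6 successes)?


P(X=6) = C(14,6)*C(25,2) / C(39,8)
= 3003*300 / 61523748
= 900900/61523748 = 175/11951

175/11951


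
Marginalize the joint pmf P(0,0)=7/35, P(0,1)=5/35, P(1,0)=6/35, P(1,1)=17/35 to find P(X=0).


P(X=0) = P(0,0)+P(0,1) = 7/35 + 5/35 = 12/35

12/35


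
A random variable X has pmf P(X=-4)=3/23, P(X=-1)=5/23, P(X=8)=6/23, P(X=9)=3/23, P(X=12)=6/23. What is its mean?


E[X] = sum(x * P(x))
= -4*3/23 - 1*5/23 + 8*6/23 + 9*3/23 + 12*6/23
= 130/23

130/23


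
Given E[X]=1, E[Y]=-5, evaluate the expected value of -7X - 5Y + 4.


E[-7X - 5Y + 4] = -7*E[X] - 5*E[Y] + 4
= (-7)*(1) + (-5)*(-5) + (4)
= -7 + 25 + 4 = 22

22


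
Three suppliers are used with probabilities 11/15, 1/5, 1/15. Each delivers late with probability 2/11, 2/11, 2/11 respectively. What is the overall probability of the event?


P(A) = P(A|B1)P(B1) + P(A|B2)P(B2) + P(A|B3)P(B3)
= 2/11*11/15 + 2/11*1/5 + 2/11*1/15
= 2/15 + 2/55 + 2/165 = 2/11

2/11


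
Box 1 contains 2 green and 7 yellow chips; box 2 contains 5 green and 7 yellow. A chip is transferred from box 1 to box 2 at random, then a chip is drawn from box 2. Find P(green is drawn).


P(transfer green) = 2/9; P(transfer yellow) = 7/9
If green transferred: Urn II has 6 green of 13, so P(green|green moved) = 6/13
If yellow transferred: Urn II has 5 green of 13, so P(green|yellow moved) = 5/13
By total probability: P(green) = 2/9*6/13 + 7/9*5/13 = 47/117

47/117


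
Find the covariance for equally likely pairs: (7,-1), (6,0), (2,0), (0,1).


E[X]=15/4, E[Y]=0, E[XY]=-7/4
Cov(X,Y) = E[XY] - E[X]E[Y] = -7/4 - 15/4*0 = -7/4

-7/4


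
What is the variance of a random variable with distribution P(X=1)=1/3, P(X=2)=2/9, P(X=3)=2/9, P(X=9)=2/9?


E[X] = 31/9, E[X^2] = 191/9
Var(X) = E[X^2] - (E[X])^2 = 191/9 - (31/9)^2 = 758/81

758/81


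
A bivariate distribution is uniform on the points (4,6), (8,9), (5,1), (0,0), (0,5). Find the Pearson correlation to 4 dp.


Cov(X,Y) = 5.9200, Var(X) = 9.4400, Var(Y) = 10.9600
rho = Cov/(sqrt(VarX)*sqrt(VarY)) = 0.5820

0.5820


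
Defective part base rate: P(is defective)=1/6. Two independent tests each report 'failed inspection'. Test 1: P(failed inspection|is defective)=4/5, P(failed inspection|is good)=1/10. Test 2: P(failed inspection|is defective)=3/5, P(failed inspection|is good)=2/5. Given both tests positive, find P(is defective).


After test 1: P(+) = 4/5*1/6 + 1/10*5/6 = 13/60
P(B|+) = (2/15)/(13/60) = 8/13
After test 2 (use post1 as new prior): P(+) = 3/5*8/13 + 2/5*5/13 = 34/65
P(B|+,+) = (24/65)/(34/65) = 12/17

12/17


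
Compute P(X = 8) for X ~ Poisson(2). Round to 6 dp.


P(X=8) = e^(-2) * 2^8 / 8!
≈ 0.1353352832 * 256 / 40320
≈ 0.000859

0.000859


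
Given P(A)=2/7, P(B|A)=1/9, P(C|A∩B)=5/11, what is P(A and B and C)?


P(A∩B∩C) = P(A) * P(B|A) * P(C|A∩B)
= 2/7 * 1/9 * 5/11
= 2/63 * 5/11 = 10/693

10/693


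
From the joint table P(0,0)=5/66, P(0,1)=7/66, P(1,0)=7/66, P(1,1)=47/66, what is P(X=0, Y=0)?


Read from table: P(X=0, Y=0) = 5/66

5/66


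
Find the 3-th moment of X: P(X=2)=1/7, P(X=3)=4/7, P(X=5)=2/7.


E[X^3] = sum(x^3 * P(x))
= 8*1/7 + 27*4/7 + 125*2/7
= 366/7

366/7


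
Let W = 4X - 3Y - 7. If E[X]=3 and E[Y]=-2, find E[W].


E[4X - 3Y - 7] = 4*E[X] - 3*E[Y] - 7
= (4)*(3) + (-3)*(-2) + (-7)
= 12 + 6 - 7 = 11

11


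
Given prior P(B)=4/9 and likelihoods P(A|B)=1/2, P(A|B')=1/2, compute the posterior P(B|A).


P(A) = P(A|B)P(B) + P(A|B')P(B') = 1/2*4/9 + 1/2*5/9 = 1/2
P(B|A) = P(A|B)P(B)/P(A) = (2/9)/(1/2) = 4/9

4/9


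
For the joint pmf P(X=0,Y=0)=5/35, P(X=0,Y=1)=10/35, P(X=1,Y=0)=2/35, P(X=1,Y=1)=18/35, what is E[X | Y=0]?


P(Y=0) = 7/35
E[X|Y=0] = (0*5 + 1*2)/7 = 2/7

2/7


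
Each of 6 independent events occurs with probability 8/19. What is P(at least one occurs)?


P(at least one) = 1 - P(none)
P(none) = (1 - 8/19)^6 = (11/19)^6 = 1771561/47045881
P(at least one) = 1 - 1771561/47045881 = 45274320/47045881

45274320/47045881


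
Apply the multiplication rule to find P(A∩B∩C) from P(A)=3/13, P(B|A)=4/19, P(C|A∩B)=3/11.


P(A∩B∩C) = P(A) * P(B|A) * P(C|A∩B)
= 3/13 * 4/19 * 3/11
= 12/247 * 3/11 = 36/2717

36/2717


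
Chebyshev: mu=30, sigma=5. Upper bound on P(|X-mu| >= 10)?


k = 10/5 = 2
Chebyshev: P(|X-mu| >= k*sigma) <= 1/k^2 = 1/2^2 = 1/4

1/4


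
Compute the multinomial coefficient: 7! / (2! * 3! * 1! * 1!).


7! = 5040
Denominator: 2!=2 * 3!=6 * 1!=1 * 1!=1
Coefficient = 5040 / 12 = 420

420


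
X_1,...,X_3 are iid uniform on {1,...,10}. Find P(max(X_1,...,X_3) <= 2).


P(max <= 2) = P(all X_i <= 2) = (P(X_1 <= 2))^3
= (2/10)^3 = (1/5)^3 = 1/125

1/125


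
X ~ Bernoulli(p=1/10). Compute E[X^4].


For Bernoulli: X in {0,1}
E[X^4] = 0^4*(1-1/10) + 1^4*1/10 = 1/10

1/10


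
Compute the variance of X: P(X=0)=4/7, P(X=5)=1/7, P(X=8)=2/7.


E[X] = 3, E[X^2] = 153/7
Var(X) = E[X^2] - (E[X])^2 = 153/7 - (3)^2 = 90/7

90/7


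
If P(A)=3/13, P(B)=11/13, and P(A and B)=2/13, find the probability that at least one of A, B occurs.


P(A∪B) = P(A) + P(B) - P(A∩B)
= 3/13 + 11/13 - 2/13 = 12/13

12/13


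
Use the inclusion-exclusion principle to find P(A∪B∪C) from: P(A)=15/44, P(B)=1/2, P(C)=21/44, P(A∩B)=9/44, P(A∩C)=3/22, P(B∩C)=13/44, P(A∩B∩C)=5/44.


P(A∪B∪C) = P(A)+P(B)+P(C) - P(AB)-P(AC)-P(BC) + P(ABC)
= 15/44+1/2+21/44 - 9/44-3/22-13/44 + 5/44
= 35/44

35/44


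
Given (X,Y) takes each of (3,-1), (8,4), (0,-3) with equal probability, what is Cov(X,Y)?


E[X]=11/3, E[Y]=0, E[XY]=29/3
Cov(X,Y) = E[XY] - E[X]E[Y] = 29/3 - 11/3*0 = 29/3

29/3


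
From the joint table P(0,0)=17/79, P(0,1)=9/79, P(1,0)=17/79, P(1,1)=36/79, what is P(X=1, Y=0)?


Read from table: P(X=1, Y=0) = 17/79

17/79


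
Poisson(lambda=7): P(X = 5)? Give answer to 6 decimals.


P(X=5) = e^(-7) * 7^5 / 5!
≈ 0.0009118819656 * 16807 / 120
≈ 0.127717

0.127717


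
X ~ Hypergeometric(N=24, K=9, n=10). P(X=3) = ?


P(X=3) = C(9,3)*C(15,7) / C(24,10)
= 84*6435 / 1961256
= 540540/1961256 = 4095/14858

4095/14858


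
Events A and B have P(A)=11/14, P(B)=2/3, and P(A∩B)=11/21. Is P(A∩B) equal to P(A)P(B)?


P(A)*P(B) = 11/14*2/3 = 11/21
P(A∩B) = 11/21, which equals P(A)P(B), so independent

Yes, A and B are independent


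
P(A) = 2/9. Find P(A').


P(A') = 1 - P(A) = 1 - 2/9 = 7/9

7/9


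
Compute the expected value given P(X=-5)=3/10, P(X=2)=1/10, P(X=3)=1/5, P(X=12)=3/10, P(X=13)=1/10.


E[X] = sum(x * P(x))
= -5*3/10 + 2*1/10 + 3*1/5 + 12*3/10 + 13*1/10
= 21/5

21/5


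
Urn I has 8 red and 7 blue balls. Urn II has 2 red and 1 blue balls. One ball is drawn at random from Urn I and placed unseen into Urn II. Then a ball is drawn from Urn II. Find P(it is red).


P(transfer red) = 8/15; P(transfer blue) = 7/15
If red transferred: Urn II has 3 red of 4, so P(red|red moved) = 3/4
If blue transferred: Urn II has 2 red of 4, so P(red|blue moved) = 1/2
By total probability: P(red) = 8/15*3/4 + 7/15*1/2 = 19/30

19/30


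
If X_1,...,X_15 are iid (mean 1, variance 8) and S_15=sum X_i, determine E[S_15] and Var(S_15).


E[S_n] = n*mu = 15*1 = 15
Var(S_n) = n*sigma^2 = 15*8 = 120

E[S_15]=15, Var(S_15)=120


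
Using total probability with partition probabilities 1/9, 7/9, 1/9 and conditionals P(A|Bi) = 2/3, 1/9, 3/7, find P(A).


P(A) = P(A|B1)P(B1) + P(A|B2)P(B2) + P(A|B3)P(B3)
= 2/3*1/9 + 1/9*7/9 + 3/7*1/9
= 2/27 + 7/81 + 1/21 = 118/567

118/567


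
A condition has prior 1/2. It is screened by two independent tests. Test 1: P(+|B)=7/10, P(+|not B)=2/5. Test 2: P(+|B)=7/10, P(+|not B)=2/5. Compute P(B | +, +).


After test 1: P(+) = 7/10*1/2 + 2/5*1/2 = 11/20
P(B|+) = (7/20)/(11/20) = 7/11
After test 2 (use post1 as new prior): P(+) = 7/10*7/11 + 2/5*4/11 = 13/22
P(B|+,+) = (49/110)/(13/22) = 49/65

49/65


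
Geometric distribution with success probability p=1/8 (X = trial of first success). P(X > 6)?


P(X > 6) = P(first 6 trials all fail) = (1-p)^6 = (7/8)^6 = 117649/262144

117649/262144


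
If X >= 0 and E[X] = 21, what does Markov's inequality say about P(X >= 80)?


Markov: P(X >= a) <= E[X]/a
P(X >= 80) <= 21/80

21/80


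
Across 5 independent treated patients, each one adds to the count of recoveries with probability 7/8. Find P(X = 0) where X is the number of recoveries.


P(X=0) = C(5,0) * p^0 * (1-p)^5
= 1 * 1 * 1/32768
= 1/32768

1/32768


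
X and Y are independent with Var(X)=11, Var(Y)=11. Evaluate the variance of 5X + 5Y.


Independence => Cov(X,Y)=0
Var(5X + 5Y) = 5^2*Var(X) + 5^2*Var(Y)
= 25*11 + 25*11 = 550

550


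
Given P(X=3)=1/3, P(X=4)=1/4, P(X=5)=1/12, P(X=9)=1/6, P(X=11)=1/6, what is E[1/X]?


E[1/X] = sum(g(x)*P(x))
= 1/3*1/3 + 1/4*1/4 + 1/5*1/12 + 1/9*1/6 + 1/11*1/6
= 5321/23760

5321/23760


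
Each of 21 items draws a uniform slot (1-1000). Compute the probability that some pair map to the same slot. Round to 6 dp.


P(all different) = prod((1000-i)/1000 for i=0..20) = 0.809410
P(at least one match) = 1 - 0.809410 = 0.190590

0.190590


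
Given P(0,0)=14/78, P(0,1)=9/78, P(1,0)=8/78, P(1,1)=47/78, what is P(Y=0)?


P(Y=0) = P(0,0)+P(1,0) = 14/78 + 8/78 = 22/78 = 11/39

11/39


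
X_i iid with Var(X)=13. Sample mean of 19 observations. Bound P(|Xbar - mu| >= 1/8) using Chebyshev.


Var(Xbar) = Var(X)/n = 13/19
Chebyshev: P(|Xbar-mu| >= 1/8) <= Var(Xbar)/(1/8)^2 = (13/19)/(1/64) = 832/19
Bound exceeds 1, so trivial bound: 1

1


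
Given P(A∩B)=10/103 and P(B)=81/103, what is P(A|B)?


P(A|B) = P(A∩B)/P(B) = (10/103)/(81/103) = 10/81

10/81


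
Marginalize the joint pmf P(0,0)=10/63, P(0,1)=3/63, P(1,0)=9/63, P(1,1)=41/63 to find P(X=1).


P(X=1) = P(1,0)+P(1,1) = 9/63 + 41/63 = 50/63

50/63


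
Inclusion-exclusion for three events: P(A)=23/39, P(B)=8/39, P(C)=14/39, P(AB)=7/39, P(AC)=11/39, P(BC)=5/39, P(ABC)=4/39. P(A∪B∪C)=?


P(A∪B∪C) = P(A)+P(B)+P(C) - P(AB)-P(AC)-P(BC) + P(ABC)
= 23/39+8/39+14/39 - 7/39-11/39-5/39 + 4/39
= 2/3

2/3


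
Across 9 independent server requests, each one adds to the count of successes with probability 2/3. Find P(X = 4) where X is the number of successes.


P(X=4) = C(9,4) * p^4 * (1-p)^5
= 126 * 16/81 * 1/243
= 224/2187

224/2187


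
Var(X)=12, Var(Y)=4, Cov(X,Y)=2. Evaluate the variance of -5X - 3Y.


Var(-5X - 3Y) = (-5)^2*Var(X) + (-3)^2*Var(Y) + 2*(-5)*(-3)*Cov(X,Y)
= 25*12 + 9*4 + 30*2
= 300 + 36 + 60 = 396

396


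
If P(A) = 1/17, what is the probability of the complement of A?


P(A') = 1 - P(A) = 1 - 1/17 = 16/17

16/17


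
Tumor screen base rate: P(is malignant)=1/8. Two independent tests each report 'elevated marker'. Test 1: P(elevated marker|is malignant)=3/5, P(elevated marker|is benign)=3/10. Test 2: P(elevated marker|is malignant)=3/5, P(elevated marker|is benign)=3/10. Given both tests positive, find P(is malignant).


After test 1: P(+) = 3/5*1/8 + 3/10*7/8 = 27/80
P(B|+) = (3/40)/(27/80) = 2/9
After test 2 (use post1 as new prior): P(+) = 3/5*2/9 + 3/10*7/9 = 11/30
P(B|+,+) = (2/15)/(11/30) = 4/11

4/11


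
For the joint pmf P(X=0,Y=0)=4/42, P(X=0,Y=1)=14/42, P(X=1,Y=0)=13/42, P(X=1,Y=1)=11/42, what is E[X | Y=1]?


P(Y=1) = 25/42
E[X|Y=1] = (0*14 + 1*11)/25 = 11/25

11/25


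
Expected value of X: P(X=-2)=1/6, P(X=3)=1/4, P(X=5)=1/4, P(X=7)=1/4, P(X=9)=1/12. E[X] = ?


E[X] = sum(x * P(x))
= -2*1/6 + 3*1/4 + 5*1/4 + 7*1/4 + 9*1/12
= 25/6

25/6


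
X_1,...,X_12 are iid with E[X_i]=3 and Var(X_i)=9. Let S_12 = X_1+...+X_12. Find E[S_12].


E[S_n] = n*E[X_1] = 12*3 = 36

36


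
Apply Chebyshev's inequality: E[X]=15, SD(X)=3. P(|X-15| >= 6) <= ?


k = 6/3 = 2
Chebyshev: P(|X-mu| >= k*sigma) <= 1/k^2 = 1/2^2 = 1/4

1/4


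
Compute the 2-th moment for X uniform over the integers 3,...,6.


E[X^2] = (1/4) * sum(x^2 for x=3..6)
= 86/4 = 43/2

43/2


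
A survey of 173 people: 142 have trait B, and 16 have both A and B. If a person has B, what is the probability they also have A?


P(A|B) = P(A∩B)/P(B) = (16/173)/(142/173) = 16/142 = 8/71

8/71


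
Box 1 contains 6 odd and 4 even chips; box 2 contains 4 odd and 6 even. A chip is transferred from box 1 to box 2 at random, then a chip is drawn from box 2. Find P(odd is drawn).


P(transfer odd) = 6/10 = 3/5; P(transfer even) = 2/5
If odd transferred: Urn II has 5 odd of 11, so P(odd|odd moved) = 5/11
If even transferred: Urn II has 4 odd of 11, so P(odd|even moved) = 4/11
By total probability: P(odd) = 3/5*5/11 + 2/5*4/11 = 23/55

23/55


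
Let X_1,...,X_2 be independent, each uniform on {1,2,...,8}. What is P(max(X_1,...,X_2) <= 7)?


P(max <= 7) = P(all X_i <= 7) = (P(X_1 <= 7))^2
= (7/8)^2 = 49/64

49/64


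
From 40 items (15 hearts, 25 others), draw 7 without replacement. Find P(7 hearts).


P(X=7) = C(15,7)*C(25,0) / C(40,7)
= 6435*1 / 18643560
= 6435/18643560 = 33/95608

33/95608


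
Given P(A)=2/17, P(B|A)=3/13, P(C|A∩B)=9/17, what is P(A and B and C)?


P(A∩B∩C) = P(A) * P(B|A) * P(C|A∩B)
= 2/17 * 3/13 * 9/17
= 6/221 * 9/17 = 54/3757

54/3757


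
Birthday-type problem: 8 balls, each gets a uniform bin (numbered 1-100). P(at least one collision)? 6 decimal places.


P(all different) = prod((100-i)/100 for i=0..7) = 0.750306
P(at least one match) = 1 - 0.750306 = 0.249694

0.249694


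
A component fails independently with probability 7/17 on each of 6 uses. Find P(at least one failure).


P(at least one) = 1 - P(none)
P(none) = (1 - 7/17)^6 = (10/17)^6 = 1000000/24137569
P(at least one) = 1 - 1000000/24137569 = 23137569/24137569

23137569/24137569


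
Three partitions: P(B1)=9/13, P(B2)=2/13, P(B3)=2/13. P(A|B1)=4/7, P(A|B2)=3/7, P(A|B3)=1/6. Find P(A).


P(A) = P(A|B1)P(B1) + P(A|B2)P(B2) + P(A|B3)P(B3)
= 4/7*9/13 + 3/7*2/13 + 1/6*2/13
= 36/91 + 6/91 + 1/39 = 19/39

19/39


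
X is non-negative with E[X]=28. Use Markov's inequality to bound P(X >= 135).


Markov: P(X >= a) <= E[X]/a
P(X >= 135) <= 28/135

28/135


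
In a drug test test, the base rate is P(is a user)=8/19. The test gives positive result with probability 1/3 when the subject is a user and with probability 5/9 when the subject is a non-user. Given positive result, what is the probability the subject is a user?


P(A) = P(A|B)P(B) + P(A|B')P(B') = 1/3*8/19 + 5/9*11/19 = 79/171
P(B|A) = P(A|B)P(B)/P(A) = (8/57)/(79/171) = 24/79

24/79


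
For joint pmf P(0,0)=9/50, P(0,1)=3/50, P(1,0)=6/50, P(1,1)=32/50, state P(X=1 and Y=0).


Read from table: P(X=1, Y=0) = 6/50 = 3/25

3/25


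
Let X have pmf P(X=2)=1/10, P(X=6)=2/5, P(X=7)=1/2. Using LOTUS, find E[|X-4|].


E[|X-4|] = sum(g(x)*P(x))
= 2*1/10 + 2*2/5 + 3*1/2
= 5/2

5/2


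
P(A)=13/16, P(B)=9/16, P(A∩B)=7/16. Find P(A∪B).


P(A∪B) = P(A) + P(B) - P(A∩B)
= 13/16 + 9/16 - 7/16 = 15/16

15/16


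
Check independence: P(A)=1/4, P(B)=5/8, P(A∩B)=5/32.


P(A)*P(B) = 1/4*5/8 = 5/32
P(A∩B) = 5/32, which equals P(A)P(B), so independent

Yes, A and B are independent


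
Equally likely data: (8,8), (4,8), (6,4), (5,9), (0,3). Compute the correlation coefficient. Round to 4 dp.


Cov(X,Y) = 3.5600, Var(X) = 7.0400, Var(Y) = 5.8400
rho = Cov/(sqrt(VarX)*sqrt(VarY)) = 0.5552

0.5552


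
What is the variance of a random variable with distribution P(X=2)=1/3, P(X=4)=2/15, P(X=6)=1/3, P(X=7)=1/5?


E[X] = 23/5, E[X^2] = 379/15
Var(X) = E[X^2] - (E[X])^2 = 379/15 - (23/5)^2 = 308/75

308/75


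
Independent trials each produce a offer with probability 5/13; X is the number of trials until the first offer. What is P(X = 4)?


P(X=4) = (1-p)^3 * p = (8/13)^3 * 5/13
= 512/2197 * 5/13 = 2560/28561

2560/28561


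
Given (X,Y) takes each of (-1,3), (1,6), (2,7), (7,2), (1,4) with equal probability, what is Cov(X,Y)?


E[X]=2, E[Y]=22/5, E[XY]=7
Cov(X,Y) = E[XY] - E[X]E[Y] = 7 - 2*22/5 = -9/5

-9/5


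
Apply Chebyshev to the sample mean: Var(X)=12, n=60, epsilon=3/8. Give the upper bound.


Var(Xbar) = Var(X)/n = 12/60
Chebyshev: P(|Xbar-mu| >= 3/8) <= Var(Xbar)/(3/8)^2 = (1/5)/(9/64) = 64/45
Bound exceeds 1, so trivial bound: 1

1


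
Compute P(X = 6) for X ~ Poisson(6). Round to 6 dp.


P(X=6) = e^(-6) * 6^6 / 6!
≈ 0.002478752177 * 46656 / 720
≈ 0.160623

0.160623


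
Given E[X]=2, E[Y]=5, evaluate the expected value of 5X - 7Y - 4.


E[5X - 7Y - 4] = 5*E[X] - 7*E[Y] - 4
= (5)*(2) + (-7)*(5) + (-4)
= 10 - 35 - 4 = -29

-29
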